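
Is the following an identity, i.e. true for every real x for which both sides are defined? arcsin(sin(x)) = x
Claim: arcsin(sin(x)) = x.
Test a specific point where both sides are defined: x = 3π/4.
LHS = arcsin(sin(x)) ≈ 0.7854
RHS = x ≈ 2.3562
Since 0.7854 ≠ 2.3562, the equation fails at this point, so it cannot hold for every real x for which both sides are defined.
arcsin only returns values in [-π/2, π/2], so arcsin(sin(x)) = x holds only for x in that interval, not for all real x.

Conclusion: No, this is NOT an identity.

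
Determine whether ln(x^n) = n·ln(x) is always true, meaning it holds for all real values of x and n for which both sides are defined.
Claim: ln(x^n) = n·ln(x).
Reasoning: The right side requires x > 0. For x > 0, x^n = (e^(ln x))^n = e^(n·ln x), so taking ln of both sides gives ln(x^n) = n·ln(x).
So the two sides agree for all real values of x and n for which both sides are defined.

Conclusion: Yes, this is an identity.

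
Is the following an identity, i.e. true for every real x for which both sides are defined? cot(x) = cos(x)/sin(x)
Yes, this is an identity.

Claim: cot(x) = cos(x)/sin(x).
Reasoning: cot(x) is defined as 1/tan(x) = 1/(sin(x)/cos(x)) = cos(x)/sin(x), wherever sin(x) ≠ 0.
So the two sides agree for every real x for which both sides are defined.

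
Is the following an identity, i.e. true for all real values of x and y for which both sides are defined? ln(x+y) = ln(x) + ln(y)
No, this is NOT an identity.

Claim: ln(x+y) = ln(x) + ln(y).
Test a specific point where both sides are defined: x = 1, y = 1/2.
LHS = ln(x+y) ≈ 0.4055
RHS = ln(x) + ln(y) ≈ -0.6931
Since 0.4055 ≠ -0.6931, the equation fails at this point, so it cannot hold for all real values of x and y for which both sides are defined.
ln(x) + ln(y) = ln(xy), not ln(x+y).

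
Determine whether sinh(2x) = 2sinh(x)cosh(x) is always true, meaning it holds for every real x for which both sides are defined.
Claim: sinh(2x) = 2sinh(x)cosh(x).
Reasoning: 2sinh(x)cosh(x) = 2 · (e^x - e^-x)/2 · (e^x + e^-x)/2 = (e^(2x) - e^(-2x))/2 = sinh(2x).
So the two sides agree for every real x for which both sides are defined.

Conclusion: Yes, this is an identity.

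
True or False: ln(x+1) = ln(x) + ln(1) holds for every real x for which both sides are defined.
False.

Claim: ln(x+1) = ln(x) + ln(1).
Test a specific point where both sides are defined: x = 1.
LHS = ln(x+1) ≈ 0.6931
RHS = ln(x) + ln(1) ≈ 0.0000
Since 0.6931 ≠ 0.0000, the equation fails at this point, so it cannot hold for every real x for which both sides are defined.
ln(1) = 0, so the right side is just ln(x), which differs from ln(x+1).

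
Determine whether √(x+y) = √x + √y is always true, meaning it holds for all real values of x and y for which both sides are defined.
Claim: √(x+y) = √x + √y.
Test a specific point where both sides are defined: x = 1/2, y = 3.
LHS = √(x+y) ≈ 1.8708
RHS = √x + √y ≈ 2.4392
Since 1.8708 ≠ 2.4392, the equation fails at this point, so it cannot hold for all real values of x and y for which both sides are defined.
Squaring the right side gives x + 2√(xy) + y, not x + y.

Conclusion: No, this is NOT an identity.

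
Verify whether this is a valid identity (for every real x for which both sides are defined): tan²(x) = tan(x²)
No, this is NOT an identity.

Claim: tan²(x) = tan(x²).
Test a specific point where both sides are defined: x = 3π/4.
LHS = tan²(x) ≈ 1.0000
RHS = tan(x²) ≈ -0.8977
Since 1.0000 ≠ -0.8977, the equation fails at this point, so it cannot hold for every real x for which both sides are defined.
tan²(x) means (tan x)², squaring the output; tan(x²) squares the input. These are different functions.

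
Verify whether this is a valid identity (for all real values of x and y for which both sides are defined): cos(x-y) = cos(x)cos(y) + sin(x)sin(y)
Yes, this is an identity.

Claim: cos(x-y) = cos(x)cos(y) + sin(x)sin(y).
Reasoning: Replace y by -y in cos(x+y) = cos(x)cos(y) - sin(x)sin(y) and use cos(-y) = cos(y), sin(-y) = -sin(y): cos(x-y) = cos(x)cos(y) + sin(x)sin(y).
So the two sides agree for all real values of x and y for which both sides are defined.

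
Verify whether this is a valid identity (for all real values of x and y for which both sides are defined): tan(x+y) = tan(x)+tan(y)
Claim: tan(x+y) = tan(x)+tan(y).
Test a specific point where both sides are defined: x = -π/3, y = 3π/4.
LHS = tan(x+y) ≈ 3.7321
RHS = tan(x)+tan(y) ≈ -2.7321
Since 3.7321 ≠ -2.7321, the equation fails at this point, so it cannot hold for all real values of x and y for which both sides are defined.
The correct formula is tan(x+y) = (tan(x) + tan(y))/(1 - tan(x)tan(y)).

Conclusion: No, this is NOT an identity.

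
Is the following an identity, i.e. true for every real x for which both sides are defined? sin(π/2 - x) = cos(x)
Yes, this is an identity.

Claim: sin(π/2 - x) = cos(x).
Reasoning: Use sin(u - v) = sin(u)cos(v) - cos(u)sin(v) with u = π/2, v = x: sin(π/2)cos(x) - cos(π/2)sin(x) = 1·cos(x) - 0·sin(x) = cos(x).
So the two sides agree for every real x for which both sides are defined.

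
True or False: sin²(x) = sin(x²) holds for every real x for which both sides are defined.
False.

Claim: sin²(x) = sin(x²).
Test a specific point where both sides are defined: x = 3π/4.
LHS = sin²(x) ≈ 0.5000
RHS = sin(x²) ≈ -0.6680
Since 0.5000 ≠ -0.6680, the equation fails at this point, so it cannot hold for every real x for which both sides are defined.
sin²(x) means (sin x)², squaring the output; sin(x²) squares the input. These are different functions.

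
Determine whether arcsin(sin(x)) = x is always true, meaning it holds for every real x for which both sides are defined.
Claim: arcsin(sin(x)) = x.
Test a specific point where both sides are defined: x = 3π/4.
LHS = arcsin(sin(x)) ≈ 0.7854
RHS = x ≈ 2.3562
Since 0.7854 ≠ 2.3562, the equation fails at this point, so it cannot hold for every real x for which both sides are defined.
arcsin only returns values in [-π/2, π/2], so arcsin(sin(x)) = x holds only for x in that interval, not for all real x.

Conclusion: No, this is NOT an identity.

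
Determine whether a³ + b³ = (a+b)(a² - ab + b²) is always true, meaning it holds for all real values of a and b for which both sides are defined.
Yes, this is an identity.

Claim: a³ + b³ = (a+b)(a² - ab + b²).
Reasoning: Expand the right side: (a+b)(a² - ab + b²) = a³ - a²b + ab² + a²b - ab² + b³ = a³ + b³ (the middle terms cancel in pairs).
So the two sides agree for all real values of a and b for which both sides are defined.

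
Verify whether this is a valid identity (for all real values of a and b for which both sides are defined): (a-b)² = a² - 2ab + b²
Yes, this is an identity.

Claim: (a-b)² = a² - 2ab + b².
Reasoning: Expand: (a-b)² = (a-b)(a-b) = a·a - a·b - b·a + b·b = a² - 2ab + b².
So the two sides agree for all real values of a and b for which both sides are defined.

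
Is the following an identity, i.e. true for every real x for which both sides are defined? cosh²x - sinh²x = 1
Yes, this is an identity.

Claim: cosh²x - sinh²x = 1.
Reasoning: With cosh(x) = (e^x + e^-x)/2 and sinh(x) = (e^x - e^-x)/2: cosh²x = (e^(2x) + 2 + e^(-2x))/4 and sinh²x = (e^(2x) - 2 + e^(-2x))/4. Subtracting leaves 4/4 = 1.
So the two sides agree for every real x for which both sides are defined.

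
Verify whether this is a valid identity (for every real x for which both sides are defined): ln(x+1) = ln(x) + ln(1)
Claim: ln(x+1) = ln(x) + ln(1).
Test a specific point where both sides are defined: x = 4.
LHS = ln(x+1) ≈ 1.6094
RHS = ln(x) + ln(1) ≈ 1.3863
Since 1.6094 ≠ 1.3863, the equation fails at this point, so it cannot hold for every real x for which both sides are defined.
ln(1) = 0, so the right side is just ln(x), which differs from ln(x+1).

Conclusion: No, this is NOT an identity.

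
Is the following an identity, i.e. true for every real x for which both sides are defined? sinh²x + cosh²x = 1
No, this is NOT an identity.

Claim: sinh²x + cosh²x = 1.
Test a specific point where both sides are defined: x = -3.
LHS = sinh²x + cosh²x ≈ 201.7156
RHS = 1 ≈ 1.0000
Since 201.7156 ≠ 1.0000, the equation fails at this point, so it cannot hold for every real x for which both sides are defined.
The correct hyperbolic identity is cosh²x - sinh²x = 1 (a difference); the sum sinh²x + cosh²x equals cosh(2x).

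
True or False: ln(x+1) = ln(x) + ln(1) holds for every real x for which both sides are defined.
Claim: ln(x+1) = ln(x) + ln(1).
Test a specific point where both sides are defined: x = 5.
LHS = ln(x+1) ≈ 1.7918
RHS = ln(x) + ln(1) ≈ 1.6094
Since 1.7918 ≠ 1.6094, the equation fails at this point, so it cannot hold for every real x for which both sides are defined.
ln(1) = 0, so the right side is just ln(x), which differs from ln(x+1).

Conclusion: False.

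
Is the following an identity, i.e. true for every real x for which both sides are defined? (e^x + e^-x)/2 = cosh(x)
Claim: (e^x + e^-x)/2 = cosh(x).
Reasoning: This is exactly the definition of the hyperbolic cosine: cosh(x) := (e^x + e^-x)/2.
So the two sides agree for every real x for which both sides are defined.

Conclusion: Yes, this is an identity.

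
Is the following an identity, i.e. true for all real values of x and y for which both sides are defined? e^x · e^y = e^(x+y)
Yes, this is an identity.

Claim: e^x · e^y = e^(x+y).
Reasoning: This is the law of exponents for a common base: multiplying powers adds exponents. E.g. from the series, (Σ x^j/j!)(Σ y^k/k!) = Σ_m (Σ_{j+k=m} x^j y^k/(j!k!)) = Σ_m (x+y)^m/m! by the binomial theorem.
So the two sides agree for all real values of x and y for which both sides are defined.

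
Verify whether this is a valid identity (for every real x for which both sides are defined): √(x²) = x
No, this is NOT an identity.

Claim: √(x²) = x.
Test a specific point where both sides are defined: x = -3.
LHS = √(x²) ≈ 3.0000
RHS = x ≈ -3.0000
Since 3.0000 ≠ -3.0000, the equation fails at this point, so it cannot hold for every real x for which both sides are defined.
√(x²) = |x|, which differs from x whenever x < 0 (both sides are defined for every real x).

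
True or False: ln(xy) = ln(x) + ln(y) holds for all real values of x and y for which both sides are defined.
True.

Claim: ln(xy) = ln(x) + ln(y).
Reasoning: Both sides are simultaneously defined only when x, y > 0. Write x = e^p, y = e^q (p = ln x, q = ln y). Then xy = e^p · e^q = e^(p+q), so ln(xy) = p + q = ln(x) + ln(y).
So the two sides agree for all real values of x and y for which both sides are defined.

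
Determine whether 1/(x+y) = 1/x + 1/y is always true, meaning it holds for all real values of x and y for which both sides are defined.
Claim: 1/(x+y) = 1/x + 1/y.
Test a specific point where both sides are defined: x = 1, y = -2.
LHS = 1/(x+y) ≈ -1.0000
RHS = 1/x + 1/y ≈ 0.5000
Since -1.0000 ≠ 0.5000, the equation fails at this point, so it cannot hold for all real values of x and y for which both sides are defined.
1/x + 1/y = (x+y)/(xy), which is not 1/(x+y).

Conclusion: No, this is NOT an identity.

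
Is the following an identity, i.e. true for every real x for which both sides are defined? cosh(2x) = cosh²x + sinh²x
Yes, this is an identity.

Claim: cosh(2x) = cosh²x + sinh²x.
Reasoning: cosh²x = (e^(2x) + 2 + e^(-2x))/4 and sinh²x = (e^(2x) - 2 + e^(-2x))/4. Adding gives (2e^(2x) + 2e^(-2x))/4 = (e^(2x) + e^(-2x))/2 = cosh(2x).
So the two sides agree for every real x for which both sides are defined.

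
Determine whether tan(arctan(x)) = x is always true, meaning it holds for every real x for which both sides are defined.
Yes, this is an identity.

Claim: tan(arctan(x)) = x.
Reasoning: For every real x, arctan(x) is by definition the angle in (-π/2, π/2) whose tangent equals x. Taking the tangent of that angle returns x.
So the two sides agree for every real x for which both sides are defined.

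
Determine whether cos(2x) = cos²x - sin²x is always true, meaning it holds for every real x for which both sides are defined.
Claim: cos(2x) = cos²x - sin²x.
Reasoning: Put y = x in the addition formula cos(x+y) = cos(x)cos(y) - sin(x)sin(y): cos(2x) = cos²x - sin²x.
So the two sides agree for every real x for which both sides are defined.

Conclusion: Yes, this is an identity.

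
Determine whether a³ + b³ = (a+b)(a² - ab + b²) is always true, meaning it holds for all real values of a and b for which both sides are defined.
Yes, this is an identity.

Claim: a³ + b³ = (a+b)(a² - ab + b²).
Reasoning: Expand the right side: (a+b)(a² - ab + b²) = a³ - a²b + ab² + a²b - ab² + b³ = a³ + b³ (the middle terms cancel in pairs).
So the two sides agree for all real values of a and b for which both sides are defined.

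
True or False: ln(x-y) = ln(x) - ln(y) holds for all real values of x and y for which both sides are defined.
False.

Claim: ln(x-y) = ln(x) - ln(y).
Test a specific point where both sides are defined: x = 5, y = 2.
LHS = ln(x-y) ≈ 1.0986
RHS = ln(x) - ln(y) ≈ 0.9163
Since 1.0986 ≠ 0.9163, the equation fails at this point, so it cannot hold for all real values of x and y for which both sides are defined.
ln(x) - ln(y) = ln(x/y), not ln(x-y).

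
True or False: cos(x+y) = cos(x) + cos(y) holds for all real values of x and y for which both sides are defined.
Claim: cos(x+y) = cos(x) + cos(y).
Test a specific point where both sides are defined: x = -π/2, y = π.
LHS = cos(x+y) ≈ 0.0000
RHS = cos(x) + cos(y) ≈ -1.0000
Since 0.0000 ≠ -1.0000, the equation fails at this point, so it cannot hold for all real values of x and y for which both sides are defined.
The correct expansion is cos(x+y) = cos(x)cos(y) - sin(x)sin(y); cosine is not additive.

Conclusion: False.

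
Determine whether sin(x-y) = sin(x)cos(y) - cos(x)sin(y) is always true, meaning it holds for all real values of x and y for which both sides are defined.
Claim: sin(x-y) = sin(x)cos(y) - cos(x)sin(y).
Reasoning: Replace y by -y in sin(x+y) = sin(x)cos(y) + cos(x)sin(y) and use cos(-y) = cos(y), sin(-y) = -sin(y): sin(x-y) = sin(x)cos(y) - cos(x)sin(y).
So the two sides agree for all real values of x and y for which both sides are defined.

Conclusion: Yes, this is an identity.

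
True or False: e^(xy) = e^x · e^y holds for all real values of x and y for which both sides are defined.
False.

Claim: e^(xy) = e^x · e^y.
Test a specific point where both sides are defined: x = -2, y = 3.
LHS = e^(xy) ≈ 0.0025
RHS = e^x · e^y ≈ 2.7183
Since 0.0025 ≠ 2.7183, the equation fails at this point, so it cannot hold for all real values of x and y for which both sides are defined.
e^x · e^y = e^(x+y), not e^(xy).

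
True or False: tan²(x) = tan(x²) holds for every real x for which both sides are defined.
False.

Claim: tan²(x) = tan(x²).
Test a specific point where both sides are defined: x = π/6.
LHS = tan²(x) ≈ 0.3333
RHS = tan(x²) ≈ 0.2812
Since 0.3333 ≠ 0.2812, the equation fails at this point, so it cannot hold for every real x for which both sides are defined.
tan²(x) means (tan x)², squaring the output; tan(x²) squares the input. These are different functions.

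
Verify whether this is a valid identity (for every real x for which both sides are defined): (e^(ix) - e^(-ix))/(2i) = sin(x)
Yes, this is an identity.

Claim: (e^(ix) - e^(-ix))/(2i) = sin(x).
Reasoning: By Euler's formula e^(ix) = cos(x) + i·sin(x) and e^(-ix) = cos(x) - i·sin(x). Subtracting cancels the cosine terms: e^(ix) - e^(-ix) = 2i·sin(x); divide by 2i.
So the two sides agree for every real x for which both sides are defined.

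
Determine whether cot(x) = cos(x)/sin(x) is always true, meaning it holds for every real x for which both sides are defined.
Yes, this is an identity.

Claim: cot(x) = cos(x)/sin(x).
Reasoning: cot(x) is defined as 1/tan(x) = 1/(sin(x)/cos(x)) = cos(x)/sin(x), wherever sin(x) ≠ 0.
So the two sides agree for every real x for which both sides are defined.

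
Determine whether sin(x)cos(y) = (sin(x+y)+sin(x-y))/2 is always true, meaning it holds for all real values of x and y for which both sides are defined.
Yes, this is an identity.

Claim: sin(x)cos(y) = (sin(x+y)+sin(x-y))/2.
Reasoning: sin(x+y) = sin(x)cos(y) + cos(x)sin(y) and sin(x-y) = sin(x)cos(y) - cos(x)sin(y). Adding, sin(x+y) + sin(x-y) = 2sin(x)cos(y); divide by 2.
So the two sides agree for all real values of x and y for which both sides are defined.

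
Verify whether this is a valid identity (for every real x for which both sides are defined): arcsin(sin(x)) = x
No, this is NOT an identity.

Claim: arcsin(sin(x)) = x.
Test a specific point where both sides are defined: x = π.
LHS = arcsin(sin(x)) ≈ 0.0000
RHS = x ≈ 3.1416
Since 0.0000 ≠ 3.1416, the equation fails at this point, so it cannot hold for every real x for which both sides are defined.
arcsin only returns values in [-π/2, π/2], so arcsin(sin(x)) = x holds only for x in that interval, not for all real x.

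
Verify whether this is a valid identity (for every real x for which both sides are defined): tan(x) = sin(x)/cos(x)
Claim: tan(x) = sin(x)/cos(x).
Reasoning: For an angle x whose terminal point on the unit circle is (cos x, sin x), tan(x) is defined as the ratio (second coordinate)/(first coordinate) = sin(x)/cos(x), wherever cos(x) ≠ 0.
So the two sides agree for every real x for which both sides are defined.

Conclusion: Yes, this is an identity.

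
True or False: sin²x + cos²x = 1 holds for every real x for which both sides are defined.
True.

Claim: sin²x + cos²x = 1.
Reasoning: The point (cos x, sin x) lies on the unit circle X² + Y² = 1, so cos²x + sin²x = 1 for every real x.
So the two sides agree for every real x for which both sides are defined.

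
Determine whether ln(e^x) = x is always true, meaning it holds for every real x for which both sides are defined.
Claim: ln(e^x) = x.
Reasoning: ln is the inverse of the exponential: ln(e^x) asks for the exponent p with e^p = e^x, and since e^p is one-to-one that exponent is p = x.
So the two sides agree for every real x for which both sides are defined.

Conclusion: Yes, this is an identity.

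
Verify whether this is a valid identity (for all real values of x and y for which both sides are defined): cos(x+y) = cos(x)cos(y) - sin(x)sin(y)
Claim: cos(x+y) = cos(x)cos(y) - sin(x)sin(y).
Reasoning: By Euler's formula e^(i(x+y)) = e^(ix)·e^(iy) = (cos x + i·sin x)(cos y + i·sin y). The real part of the left side is cos(x+y); the real part of the product is cos(x)cos(y) - sin(x)sin(y) (since i·i = -1).
So the two sides agree for all real values of x and y for which both sides are defined.

Conclusion: Yes, this is an identity.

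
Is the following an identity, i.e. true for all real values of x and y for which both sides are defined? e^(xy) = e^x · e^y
Claim: e^(xy) = e^x · e^y.
Test a specific point where both sides are defined: x = 5, y = -2.
LHS = e^(xy) ≈ 0.0000
RHS = e^x · e^y ≈ 20.0855
Since 0.0000 ≠ 20.0855, the equation fails at this point, so it cannot hold for all real values of x and y for which both sides are defined.
e^x · e^y = e^(x+y), not e^(xy).

Conclusion: No, this is NOT an identity.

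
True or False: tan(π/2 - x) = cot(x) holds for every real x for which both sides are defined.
True.

Claim: tan(π/2 - x) = cot(x).
Reasoning: tan(π/2 - x) = sin(π/2 - x)/cos(π/2 - x) = cos(x)/sin(x) = cot(x), using the cofunction identities sin(π/2 - x) = cos(x) and cos(π/2 - x) = sin(x).
So the two sides agree for every real x for which both sides are defined.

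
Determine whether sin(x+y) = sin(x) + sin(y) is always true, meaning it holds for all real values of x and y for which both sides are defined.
No, this is NOT an identity.

Claim: sin(x+y) = sin(x) + sin(y).
Test a specific point where both sides are defined: x = -π/3, y = -π/2.
LHS = sin(x+y) ≈ -0.5000
RHS = sin(x) + sin(y) ≈ -1.8660
Since -0.5000 ≠ -1.8660, the equation fails at this point, so it cannot hold for all real values of x and y for which both sides are defined.
The correct expansion is sin(x+y) = sin(x)cos(y) + cos(x)sin(y); sine is not additive.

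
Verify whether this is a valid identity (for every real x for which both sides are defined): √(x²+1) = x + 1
Claim: √(x²+1) = x + 1.
Test a specific point where both sides are defined: x = 1/2.
LHS = √(x²+1) ≈ 1.1180
RHS = x + 1 ≈ 1.5000
Since 1.1180 ≠ 1.5000, the equation fails at this point, so it cannot hold for every real x for which both sides are defined.
(x+1)² = x² + 2x + 1 ≠ x² + 1 unless x = 0.

Conclusion: No, this is NOT an identity.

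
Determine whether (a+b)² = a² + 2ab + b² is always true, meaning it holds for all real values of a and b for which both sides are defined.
Yes, this is an identity.

Claim: (a+b)² = a² + 2ab + b².
Reasoning: Expand: (a+b)² = (a+b)(a+b) = a·a + a·b + b·a + b·b = a² + 2ab + b².
So the two sides agree for all real values of a and b for which both sides are defined.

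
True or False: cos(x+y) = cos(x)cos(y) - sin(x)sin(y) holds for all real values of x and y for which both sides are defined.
True.

Claim: cos(x+y) = cos(x)cos(y) - sin(x)sin(y).
Reasoning: By Euler's formula e^(i(x+y)) = e^(ix)·e^(iy) = (cos x + i·sin x)(cos y + i·sin y). The real part of the left side is cos(x+y); the real part of the product is cos(x)cos(y) - sin(x)sin(y) (since i·i = -1).
So the two sides agree for all real values of x and y for which both sides are defined.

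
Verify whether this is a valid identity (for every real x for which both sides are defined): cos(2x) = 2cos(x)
Claim: cos(2x) = 2cos(x).
Test a specific point where both sides are defined: x = -π/4.
LHS = cos(2x) ≈ 0.0000
RHS = 2cos(x) ≈ 1.4142
Since 0.0000 ≠ 1.4142, the equation fails at this point, so it cannot hold for every real x for which both sides are defined.
The correct double-angle formula is cos(2x) = cos²x - sin²x.

Conclusion: No, this is NOT an identity.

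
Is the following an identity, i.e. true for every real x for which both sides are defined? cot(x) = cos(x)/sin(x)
Yes, this is an identity.

Claim: cot(x) = cos(x)/sin(x).
Reasoning: cot(x) is defined as 1/tan(x) = 1/(sin(x)/cos(x)) = cos(x)/sin(x), wherever sin(x) ≠ 0.
So the two sides agree for every real x for which both sides are defined.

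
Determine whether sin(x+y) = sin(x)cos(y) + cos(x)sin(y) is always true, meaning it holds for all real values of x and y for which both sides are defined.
Claim: sin(x+y) = sin(x)cos(y) + cos(x)sin(y).
Reasoning: By Euler's formula e^(i(x+y)) = e^(ix)·e^(iy) = (cos x + i·sin x)(cos y + i·sin y). The imaginary part of the left side is sin(x+y); the imaginary part of the product is sin(x)cos(y) + cos(x)sin(y).
So the two sides agree for all real values of x and y for which both sides are defined.

Conclusion: Yes, this is an identity.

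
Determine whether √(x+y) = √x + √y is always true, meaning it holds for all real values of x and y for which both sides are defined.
Claim: √(x+y) = √x + √y.
Test a specific point where both sides are defined: x = 3, y = 2.
LHS = √(x+y) ≈ 2.2361
RHS = √x + √y ≈ 3.1463
Since 2.2361 ≠ 3.1463, the equation fails at this point, so it cannot hold for all real values of x and y for which both sides are defined.
Squaring the right side gives x + 2√(xy) + y, not x + y.

Conclusion: No, this is NOT an identity.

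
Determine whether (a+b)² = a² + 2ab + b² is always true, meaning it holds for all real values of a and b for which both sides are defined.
Yes, this is an identity.

Claim: (a+b)² = a² + 2ab + b².
Reasoning: Expand: (a+b)² = (a+b)(a+b) = a·a + a·b + b·a + b·b = a² + 2ab + b².
So the two sides agree for all real values of a and b for which both sides are defined.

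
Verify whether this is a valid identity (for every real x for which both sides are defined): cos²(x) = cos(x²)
No, this is NOT an identity.

Claim: cos²(x) = cos(x²).
Test a specific point where both sides are defined: x = π.
LHS = cos²(x) ≈ 1.0000
RHS = cos(x²) ≈ -0.9027
Since 1.0000 ≠ -0.9027, the equation fails at this point, so it cannot hold for every real x for which both sides are defined.
cos²(x) means (cos x)², squaring the output; cos(x²) squares the input. These are different functions.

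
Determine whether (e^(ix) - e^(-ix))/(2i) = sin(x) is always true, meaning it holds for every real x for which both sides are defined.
Yes, this is an identity.

Claim: (e^(ix) - e^(-ix))/(2i) = sin(x).
Reasoning: By Euler's formula e^(ix) = cos(x) + i·sin(x) and e^(-ix) = cos(x) - i·sin(x). Subtracting cancels the cosine terms: e^(ix) - e^(-ix) = 2i·sin(x); divide by 2i.
So the two sides agree for every real x for which both sides are defined.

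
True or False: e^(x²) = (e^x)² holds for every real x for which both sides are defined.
Claim: e^(x²) = (e^x)².
Test a specific point where both sides are defined: x = -2.
LHS = e^(x²) ≈ 54.5982
RHS = (e^x)² ≈ 0.0183
Since 54.5982 ≠ 0.0183, the equation fails at this point, so it cannot hold for every real x for which both sides are defined.
(e^x)² = e^(2x), and 2x ≠ x² in general.

Conclusion: False.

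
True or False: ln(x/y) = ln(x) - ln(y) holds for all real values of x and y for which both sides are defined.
Claim: ln(x/y) = ln(x) - ln(y).
Reasoning: Both sides are simultaneously defined only when x, y > 0. Write x = e^p, y = e^q. Then x/y = e^(p-q), so ln(x/y) = p - q = ln(x) - ln(y).
So the two sides agree for all real values of x and y for which both sides are defined.

Conclusion: True.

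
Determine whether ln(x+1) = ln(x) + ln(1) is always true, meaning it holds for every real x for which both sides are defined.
No, this is NOT an identity.

Claim: ln(x+1) = ln(x) + ln(1).
Test a specific point where both sides are defined: x = 4.
LHS = ln(x+1) ≈ 1.6094
RHS = ln(x) + ln(1) ≈ 1.3863
Since 1.6094 ≠ 1.3863, the equation fails at this point, so it cannot hold for every real x for which both sides are defined.
ln(1) = 0, so the right side is just ln(x), which differs from ln(x+1).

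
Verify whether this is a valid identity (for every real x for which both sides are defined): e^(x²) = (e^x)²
No, this is NOT an identity.

Claim: e^(x²) = (e^x)².
Test a specific point where both sides are defined: x = 3.
LHS = e^(x²) ≈ 8103.0839
RHS = (e^x)² ≈ 403.4288
Since 8103.0839 ≠ 403.4288, the equation fails at this point, so it cannot hold for every real x for which both sides are defined.
(e^x)² = e^(2x), and 2x ≠ x² in general.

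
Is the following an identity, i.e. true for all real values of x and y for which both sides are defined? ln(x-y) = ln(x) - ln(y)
Claim: ln(x-y) = ln(x) - ln(y).
Test a specific point where both sides are defined: x = 5, y = 4.
LHS = ln(x-y) ≈ 0.0000
RHS = ln(x) - ln(y) ≈ 0.2231
Since 0.0000 ≠ 0.2231, the equation fails at this point, so it cannot hold for all real values of x and y for which both sides are defined.
ln(x) - ln(y) = ln(x/y), not ln(x-y).

Conclusion: No, this is NOT an identity.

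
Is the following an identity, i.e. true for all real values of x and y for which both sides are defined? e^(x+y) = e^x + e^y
Claim: e^(x+y) = e^x + e^y.
Test a specific point where both sides are defined: x = 5, y = 3.
LHS = e^(x+y) ≈ 2980.9580
RHS = e^x + e^y ≈ 168.4987
Since 2980.9580 ≠ 168.4987, the equation fails at this point, so it cannot hold for all real values of x and y for which both sides are defined.
The correct rule is e^(x+y) = e^x · e^y (a product, not a sum).

Conclusion: No, this is NOT an identity.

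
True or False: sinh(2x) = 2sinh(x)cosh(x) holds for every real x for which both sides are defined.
Claim: sinh(2x) = 2sinh(x)cosh(x).
Reasoning: 2sinh(x)cosh(x) = 2 · (e^x - e^-x)/2 · (e^x + e^-x)/2 = (e^(2x) - e^(-2x))/2 = sinh(2x).
So the two sides agree for every real x for which both sides are defined.

Conclusion: True.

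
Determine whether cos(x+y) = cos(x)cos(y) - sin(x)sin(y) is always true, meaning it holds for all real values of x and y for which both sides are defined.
Claim: cos(x+y) = cos(x)cos(y) - sin(x)sin(y).
Reasoning: By Euler's formula e^(i(x+y)) = e^(ix)·e^(iy) = (cos x + i·sin x)(cos y + i·sin y). The real part of the left side is cos(x+y); the real part of the product is cos(x)cos(y) - sin(x)sin(y) (since i·i = -1).
So the two sides agree for all real values of x and y for which both sides are defined.

Conclusion: Yes, this is an identity.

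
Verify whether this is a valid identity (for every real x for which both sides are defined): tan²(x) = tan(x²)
No, this is NOT an identity.

Claim: tan²(x) = tan(x²).
Test a specific point where both sides are defined: x = 3π/4.
LHS = tan²(x) ≈ 1.0000
RHS = tan(x²) ≈ -0.8977
Since 1.0000 ≠ -0.8977, the equation fails at this point, so it cannot hold for every real x for which both sides are defined.
tan²(x) means (tan x)², squaring the output; tan(x²) squares the input. These are different functions.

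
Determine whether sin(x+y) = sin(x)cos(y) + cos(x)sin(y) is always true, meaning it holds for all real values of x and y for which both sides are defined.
Claim: sin(x+y) = sin(x)cos(y) + cos(x)sin(y).
Reasoning: By Euler's formula e^(i(x+y)) = e^(ix)·e^(iy) = (cos x + i·sin x)(cos y + i·sin y). The imaginary part of the left side is sin(x+y); the imaginary part of the product is sin(x)cos(y) + cos(x)sin(y).
So the two sides agree for all real values of x and y for which both sides are defined.

Conclusion: Yes, this is an identity.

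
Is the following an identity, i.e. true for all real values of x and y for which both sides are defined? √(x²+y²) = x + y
Claim: √(x²+y²) = x + y.
Test a specific point where both sides are defined: x = -1, y = -2.
LHS = √(x²+y²) ≈ 2.2361
RHS = x + y ≈ -3.0000
Since 2.2361 ≠ -3.0000, the equation fails at this point, so it cannot hold for all real values of x and y for which both sides are defined.
(x+y)² = x² + 2xy + y², not x² + y², so the square root does not split this way.

Conclusion: No, this is NOT an identity.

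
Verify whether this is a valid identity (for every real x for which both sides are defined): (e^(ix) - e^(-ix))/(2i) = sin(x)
Yes, this is an identity.

Claim: (e^(ix) - e^(-ix))/(2i) = sin(x).
Reasoning: By Euler's formula e^(ix) = cos(x) + i·sin(x) and e^(-ix) = cos(x) - i·sin(x). Subtracting cancels the cosine terms: e^(ix) - e^(-ix) = 2i·sin(x); divide by 2i.
So the two sides agree for every real x for which both sides are defined.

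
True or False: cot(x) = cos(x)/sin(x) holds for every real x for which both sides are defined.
True.

Claim: cot(x) = cos(x)/sin(x).
Reasoning: cot(x) is defined as 1/tan(x) = 1/(sin(x)/cos(x)) = cos(x)/sin(x), wherever sin(x) ≠ 0.
So the two sides agree for every real x for which both sides are defined.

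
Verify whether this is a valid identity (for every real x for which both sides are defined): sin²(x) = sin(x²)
Claim: sin²(x) = sin(x²).
Test a specific point where both sides are defined: x = π/6.
LHS = sin²(x) ≈ 0.2500
RHS = sin(x²) ≈ 0.2707
Since 0.2500 ≠ 0.2707, the equation fails at this point, so it cannot hold for every real x for which both sides are defined.
sin²(x) means (sin x)², squaring the output; sin(x²) squares the input. These are different functions.

Conclusion: No, this is NOT an identity.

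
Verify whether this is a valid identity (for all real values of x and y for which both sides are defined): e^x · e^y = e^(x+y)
Claim: e^x · e^y = e^(x+y).
Reasoning: This is the law of exponents for a common base: multiplying powers adds exponents. E.g. from the series, (Σ x^j/j!)(Σ y^k/k!) = Σ_m (Σ_{j+k=m} x^j y^k/(j!k!)) = Σ_m (x+y)^m/m! by the binomial theorem.
So the two sides agree for all real values of x and y for which both sides are defined.

Conclusion: Yes, this is an identity.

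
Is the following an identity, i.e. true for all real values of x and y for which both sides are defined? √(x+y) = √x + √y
No, this is NOT an identity.

Claim: √(x+y) = √x + √y.
Test a specific point where both sides are defined: x = 5, y = 3.
LHS = √(x+y) ≈ 2.8284
RHS = √x + √y ≈ 3.9681
Since 2.8284 ≠ 3.9681, the equation fails at this point, so it cannot hold for all real values of x and y for which both sides are defined.
Squaring the right side gives x + 2√(xy) + y, not x + y.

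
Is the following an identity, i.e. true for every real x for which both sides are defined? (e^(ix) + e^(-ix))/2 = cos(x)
Claim: (e^(ix) + e^(-ix))/2 = cos(x).
Reasoning: By Euler's formula e^(ix) = cos(x) + i·sin(x) and e^(-ix) = cos(x) - i·sin(x). Adding cancels the sine terms: e^(ix) + e^(-ix) = 2cos(x); divide by 2.
So the two sides agree for every real x for which both sides are defined.

Conclusion: Yes, this is an identity.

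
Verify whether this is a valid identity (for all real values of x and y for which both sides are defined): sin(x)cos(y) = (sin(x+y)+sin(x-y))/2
Yes, this is an identity.

Claim: sin(x)cos(y) = (sin(x+y)+sin(x-y))/2.
Reasoning: sin(x+y) = sin(x)cos(y) + cos(x)sin(y) and sin(x-y) = sin(x)cos(y) - cos(x)sin(y). Adding, sin(x+y) + sin(x-y) = 2sin(x)cos(y); divide by 2.
So the two sides agree for all real values of x and y for which both sides are defined.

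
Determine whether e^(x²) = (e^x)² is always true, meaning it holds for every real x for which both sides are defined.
No, this is NOT an identity.

Claim: e^(x²) = (e^x)².
Test a specific point where both sides are defined: x = -1.
LHS = e^(x²) ≈ 2.7183
RHS = (e^x)² ≈ 0.1353
Since 2.7183 ≠ 0.1353, the equation fails at this point, so it cannot hold for every real x for which both sides are defined.
(e^x)² = e^(2x), and 2x ≠ x² in general.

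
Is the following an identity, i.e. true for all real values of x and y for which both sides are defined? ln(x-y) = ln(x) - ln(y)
No, this is NOT an identity.

Claim: ln(x-y) = ln(x) - ln(y).
Test a specific point where both sides are defined: x = 5, y = 4.
LHS = ln(x-y) ≈ 0.0000
RHS = ln(x) - ln(y) ≈ 0.2231
Since 0.0000 ≠ 0.2231, the equation fails at this point, so it cannot hold for all real values of x and y for which both sides are defined.
ln(x) - ln(y) = ln(x/y), not ln(x-y).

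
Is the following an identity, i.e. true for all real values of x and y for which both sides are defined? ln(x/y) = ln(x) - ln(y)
Yes, this is an identity.

Claim: ln(x/y) = ln(x) - ln(y).
Reasoning: Both sides are simultaneously defined only when x, y > 0. Write x = e^p, y = e^q. Then x/y = e^(p-q), so ln(x/y) = p - q = ln(x) - ln(y).
So the two sides agree for all real values of x and y for which both sides are defined.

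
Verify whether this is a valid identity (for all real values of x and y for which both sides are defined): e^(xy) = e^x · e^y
Claim: e^(xy) = e^x · e^y.
Test a specific point where both sides are defined: x = -2, y = 4.
LHS = e^(xy) ≈ 0.0003
RHS = e^x · e^y ≈ 7.3891
Since 0.0003 ≠ 7.3891, the equation fails at this point, so it cannot hold for all real values of x and y for which both sides are defined.
e^x · e^y = e^(x+y), not e^(xy).

Conclusion: No, this is NOT an identity.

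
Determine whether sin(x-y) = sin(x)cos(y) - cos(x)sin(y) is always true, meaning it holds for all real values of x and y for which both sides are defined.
Claim: sin(x-y) = sin(x)cos(y) - cos(x)sin(y).
Reasoning: Replace y by -y in sin(x+y) = sin(x)cos(y) + cos(x)sin(y) and use cos(-y) = cos(y), sin(-y) = -sin(y): sin(x-y) = sin(x)cos(y) - cos(x)sin(y).
So the two sides agree for all real values of x and y for which both sides are defined.

Conclusion: Yes, this is an identity.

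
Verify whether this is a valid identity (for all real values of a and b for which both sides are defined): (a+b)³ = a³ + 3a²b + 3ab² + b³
Yes, this is an identity.

Claim: (a+b)³ = a³ + 3a²b + 3ab² + b³.
Reasoning: (a+b)³ = (a+b)(a+b)² = (a+b)(a² + 2ab + b²) = a³ + 2a²b + ab² + a²b + 2ab² + b³ = a³ + 3a²b + 3ab² + b³.
So the two sides agree for all real values of a and b for which both sides are defined.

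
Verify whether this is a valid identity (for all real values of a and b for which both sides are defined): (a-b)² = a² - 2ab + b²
Yes, this is an identity.

Claim: (a-b)² = a² - 2ab + b².
Reasoning: Expand: (a-b)² = (a-b)(a-b) = a·a - a·b - b·a + b·b = a² - 2ab + b².
So the two sides agree for all real values of a and b for which both sides are defined.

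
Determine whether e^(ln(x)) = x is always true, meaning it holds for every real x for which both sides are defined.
Claim: e^(ln(x)) = x.
Reasoning: For x > 0, ln(x) is by definition the exponent p such that e^p = x. Raising e to that exponent therefore returns x: e^(ln x) = x.
So the two sides agree for every real x for which both sides are defined.

Conclusion: Yes, this is an identity.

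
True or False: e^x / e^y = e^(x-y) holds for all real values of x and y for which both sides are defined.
Claim: e^x / e^y = e^(x-y).
Reasoning: 1/e^y = e^(-y), so e^x / e^y = e^x · e^(-y) = e^(x + (-y)) = e^(x-y) by the product rule for exponents.
So the two sides agree for all real values of x and y for which both sides are defined.

Conclusion: True.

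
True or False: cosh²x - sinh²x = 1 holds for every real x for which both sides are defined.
True.

Claim: cosh²x - sinh²x = 1.
Reasoning: With cosh(x) = (e^x + e^-x)/2 and sinh(x) = (e^x - e^-x)/2: cosh²x = (e^(2x) + 2 + e^(-2x))/4 and sinh²x = (e^(2x) - 2 + e^(-2x))/4. Subtracting leaves 4/4 = 1.
So the two sides agree for every real x for which both sides are defined.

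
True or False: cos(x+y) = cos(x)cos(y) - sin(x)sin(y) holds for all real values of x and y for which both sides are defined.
True.

Claim: cos(x+y) = cos(x)cos(y) - sin(x)sin(y).
Reasoning: By Euler's formula e^(i(x+y)) = e^(ix)·e^(iy) = (cos x + i·sin x)(cos y + i·sin y). The real part of the left side is cos(x+y); the real part of the product is cos(x)cos(y) - sin(x)sin(y) (since i·i = -1).
So the two sides agree for all real values of x and y for which both sides are defined.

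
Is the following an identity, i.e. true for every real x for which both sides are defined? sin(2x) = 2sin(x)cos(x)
Yes, this is an identity.

Claim: sin(2x) = 2sin(x)cos(x).
Reasoning: Put y = x in the addition formula sin(x+y) = sin(x)cos(y) + cos(x)sin(y): sin(2x) = sin(x)cos(x) + cos(x)sin(x) = 2sin(x)cos(x).
So the two sides agree for every real x for which both sides are defined.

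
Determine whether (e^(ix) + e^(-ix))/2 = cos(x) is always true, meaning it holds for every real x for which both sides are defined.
Claim: (e^(ix) + e^(-ix))/2 = cos(x).
Reasoning: By Euler's formula e^(ix) = cos(x) + i·sin(x) and e^(-ix) = cos(x) - i·sin(x). Adding cancels the sine terms: e^(ix) + e^(-ix) = 2cos(x); divide by 2.
So the two sides agree for every real x for which both sides are defined.

Conclusion: Yes, this is an identity.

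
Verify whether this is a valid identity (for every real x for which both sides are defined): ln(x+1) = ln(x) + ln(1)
Claim: ln(x+1) = ln(x) + ln(1).
Test a specific point where both sides are defined: x = 1/2.
LHS = ln(x+1) ≈ 0.4055
RHS = ln(x) + ln(1) ≈ -0.6931
Since 0.4055 ≠ -0.6931, the equation fails at this point, so it cannot hold for every real x for which both sides are defined.
ln(1) = 0, so the right side is just ln(x), which differs from ln(x+1).

Conclusion: No, this is NOT an identity.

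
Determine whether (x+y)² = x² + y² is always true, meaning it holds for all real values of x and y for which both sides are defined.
No, this is NOT an identity.

Claim: (x+y)² = x² + y².
Test a specific point where both sides are defined: x = 5, y = -3.
LHS = (x+y)² ≈ 4.0000
RHS = x² + y² ≈ 34.0000
Since 4.0000 ≠ 34.0000, the equation fails at this point, so it cannot hold for all real values of x and y for which both sides are defined.
The correct expansion is (x+y)² = x² + 2xy + y²; the cross term 2xy is missing.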